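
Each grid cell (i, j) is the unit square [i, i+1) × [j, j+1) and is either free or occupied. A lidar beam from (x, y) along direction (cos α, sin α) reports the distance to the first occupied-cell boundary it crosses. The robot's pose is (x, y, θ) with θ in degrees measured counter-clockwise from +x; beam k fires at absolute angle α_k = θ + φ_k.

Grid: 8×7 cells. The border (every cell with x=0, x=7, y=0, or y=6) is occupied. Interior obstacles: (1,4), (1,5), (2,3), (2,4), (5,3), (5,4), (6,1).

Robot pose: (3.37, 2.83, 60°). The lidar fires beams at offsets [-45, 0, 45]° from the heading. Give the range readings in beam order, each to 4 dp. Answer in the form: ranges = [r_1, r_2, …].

ranges = [1.6875, 3.6604, 1.4296]

beam 1: φ=-45°, α=15°
  d=(0.9659,0.2588)  start (3,2)  tX=0.6522 tY=0.6568  stride 1/|dx|=1.0353 1/|dy|=3.8637
    cross x-line → (4,2), t=0.6522
    cross y-line → (4,3), t=0.6568
    cross x-line → (5,3), t=1.6875 (wall)
  → r_1 = 1.6875
beam 2: φ=0°, α=60°
  d=(0.5000,0.8660)  start (3,2)  tX=1.2600 tY=0.1963  stride 1/|dx|=2.0000 1/|dy|=1.1547
    cross y-line → (3,3), t=0.1963
    cross x-line → (4,3), t=1.2600
    cross y-line → (4,4), t=1.3510
    cross y-line → (4,5), t=2.5057
    cross x-line → (5,5), t=3.2600
    cross y-line → (5,6), t=3.6604 (wall)
  → r_2 = 3.6604
beam 3: φ=45°, α=105°
  d=(-0.2588,0.9659)  start (3,2)  tX=1.4296 tY=0.1760  stride 1/|dx|=3.8637 1/|dy|=1.0353
    cross y-line → (3,3), t=0.1760
    cross y-line → (3,4), t=1.2113
    cross x-line → (2,4), t=1.4296 (wall)
  → r_3 = 1.4296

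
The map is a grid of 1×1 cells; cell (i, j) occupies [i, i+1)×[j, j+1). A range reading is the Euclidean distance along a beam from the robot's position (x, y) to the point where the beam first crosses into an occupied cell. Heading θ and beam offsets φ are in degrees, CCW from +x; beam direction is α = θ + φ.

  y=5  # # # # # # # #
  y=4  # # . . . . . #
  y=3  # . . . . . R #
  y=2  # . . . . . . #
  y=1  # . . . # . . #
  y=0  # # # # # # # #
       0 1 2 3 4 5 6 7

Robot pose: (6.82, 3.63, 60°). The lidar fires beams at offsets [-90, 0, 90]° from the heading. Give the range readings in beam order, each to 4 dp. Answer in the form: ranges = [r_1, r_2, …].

ranges = [0.2078, 0.3600, 2.7400]

beam 1: φ=-90°, α=330°
  dir = (cos 330°, sin 330°) = (0.8660, -0.5000); from cell (6,3)
  next x-line at t=0.2078, next y-line at t=1.2600; Δt_x=1.1547, Δt_y=2.0000
    x: enter (7,3) at t=0.2078 ← occupied
  → r_1 = 0.2078
beam 2: φ=0°, α=60°
  dir = (cos 60°, sin 60°) = (0.5000, 0.8660); from cell (6,3)
  next x-line at t=0.3600, next y-line at t=0.4272; Δt_x=2.0000, Δt_y=1.1547
    x: enter (7,3) at t=0.3600 ← occupied
  → r_2 = 0.3600
beam 3: φ=90°, α=150°
  dir = (cos 150°, sin 150°) = (-0.8660, 0.5000); from cell (6,3)
  next x-line at t=0.9469, next y-line at t=0.7400; Δt_x=1.1547, Δt_y=2.0000
    y: enter (6,4) at t=0.7400
    x: enter (5,4) at t=0.9469
    x: enter (4,4) at t=2.1016
    y: enter (4,5) at t=2.7400 ← occupied
  → r_3 = 2.7400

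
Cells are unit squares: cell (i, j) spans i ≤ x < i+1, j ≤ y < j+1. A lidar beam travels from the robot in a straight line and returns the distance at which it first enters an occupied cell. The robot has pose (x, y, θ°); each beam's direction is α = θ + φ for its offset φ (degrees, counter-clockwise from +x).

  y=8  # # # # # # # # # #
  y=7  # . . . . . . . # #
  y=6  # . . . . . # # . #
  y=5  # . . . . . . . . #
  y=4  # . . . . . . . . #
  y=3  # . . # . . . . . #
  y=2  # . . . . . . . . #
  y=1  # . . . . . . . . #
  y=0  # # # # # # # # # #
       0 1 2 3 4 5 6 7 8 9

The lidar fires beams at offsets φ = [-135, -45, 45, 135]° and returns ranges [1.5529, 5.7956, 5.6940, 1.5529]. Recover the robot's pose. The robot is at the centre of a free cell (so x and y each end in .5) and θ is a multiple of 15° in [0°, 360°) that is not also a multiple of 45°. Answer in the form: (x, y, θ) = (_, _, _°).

Enumerate (i+0.5, j+0.5, θ) over the 52 free cells and 16 admissible headings. For each, cast all 4 beams and compare to the given ranges.
  (8.5, 3.5, 165°): beam 1 = 0.5774 ≠ 1.5529 ✗
  (3.5, 5.5, 150°): beam 1 = 2.5882 ≠ 1.5529 ✗
  (5.5, 7.5, 60°): beam 1 = 6.7293 ≠ 1.5529 ✗
  (7.5, 7.5, 30°): beam 1 = 0.5176 ≠ 1.5529 ✗
  (2.5, 3.5, 60°): beam 1 = 2.5882 ≠ 1.5529 ✗
  …
  (2.5, 2.5, 30°): r_1=1.5529, r_2=5.7956, r_3=5.6940, r_4=1.5529 — all match ✓
Only this pose fits every beam.

(x, y, θ) = (2.5, 2.5, 30°)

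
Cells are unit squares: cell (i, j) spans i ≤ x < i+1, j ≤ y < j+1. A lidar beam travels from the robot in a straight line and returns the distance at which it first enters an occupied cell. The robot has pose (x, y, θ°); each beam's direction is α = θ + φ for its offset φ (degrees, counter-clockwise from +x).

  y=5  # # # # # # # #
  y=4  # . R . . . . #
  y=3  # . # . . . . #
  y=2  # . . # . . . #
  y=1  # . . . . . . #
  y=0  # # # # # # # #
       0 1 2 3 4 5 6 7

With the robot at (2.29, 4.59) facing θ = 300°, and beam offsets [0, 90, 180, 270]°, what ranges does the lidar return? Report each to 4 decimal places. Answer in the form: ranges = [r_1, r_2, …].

ranges = [0.6813, 0.8200, 0.4734, 1.4896]

beam 1: φ=0°, α=300°
  direction (0.5000, -0.8660); cell (2,4); t to first gridline: x 1.4200, y 0.6813 (then +2.0000 / +1.1547)
    (2,3) via y @ 0.6813  # hit
  → r_1 = 0.6813
beam 2: φ=90°, α=30°
  direction (0.8660, 0.5000); cell (2,4); t to first gridline: x 0.8198, y 0.8200 (then +1.1547 / +2.0000)
    (3,4) via x @ 0.8198
    (3,5) via y @ 0.8200  # hit
  → r_2 = 0.8200
beam 3: φ=180°, α=120°
  direction (-0.5000, 0.8660); cell (2,4); t to first gridline: x 0.5800, y 0.4734 (then +2.0000 / +1.1547)
    (2,5) via y @ 0.4734  # hit
  → r_3 = 0.4734
beam 4: φ=270°, α=210°
  direction (-0.8660, -0.5000); cell (2,4); t to first gridline: x 0.3349, y 1.1800 (then +1.1547 / +2.0000)
    (1,4) via x @ 0.3349
    (1,3) via y @ 1.1800
    (0,3) via x @ 1.4896  # hit
  → r_4 = 1.4896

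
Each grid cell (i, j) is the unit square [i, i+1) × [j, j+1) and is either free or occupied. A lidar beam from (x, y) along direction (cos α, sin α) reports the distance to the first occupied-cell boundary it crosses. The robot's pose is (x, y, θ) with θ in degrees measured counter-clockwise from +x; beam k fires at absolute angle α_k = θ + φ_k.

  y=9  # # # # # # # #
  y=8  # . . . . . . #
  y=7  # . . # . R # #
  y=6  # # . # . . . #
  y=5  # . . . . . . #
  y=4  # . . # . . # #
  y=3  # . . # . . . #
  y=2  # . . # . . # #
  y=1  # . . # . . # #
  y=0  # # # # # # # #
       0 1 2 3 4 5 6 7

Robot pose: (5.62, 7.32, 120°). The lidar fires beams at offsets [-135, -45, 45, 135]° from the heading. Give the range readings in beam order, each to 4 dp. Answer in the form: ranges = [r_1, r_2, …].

beam 1: φ=-135°, α=345°
  d=(0.9659,-0.2588)  start (5,7)  tX=0.3934 tY=1.2364  stride 1/|dx|=1.0353 1/|dy|=3.8637
    cross x-line → (6,7), t=0.3934 (wall)
  → r_1 = 0.3934
beam 2: φ=-45°, α=75°
  d=(0.2588,0.9659)  start (5,7)  tX=1.4682 tY=0.7040  stride 1/|dx|=3.8637 1/|dy|=1.0353
    cross y-line → (5,8), t=0.7040
    cross x-line → (6,8), t=1.4682
    cross y-line → (6,9), t=1.7393 (wall)
  → r_2 = 1.7393
beam 3: φ=45°, α=165°
  d=(-0.9659,0.2588)  start (5,7)  tX=0.6419 tY=2.6273  stride 1/|dx|=1.0353 1/|dy|=3.8637
    cross x-line → (4,7), t=0.6419
    cross x-line → (3,7), t=1.6771 (wall)
  → r_3 = 1.6771
beam 4: φ=135°, α=255°
  d=(-0.2588,-0.9659)  start (5,7)  tX=2.3955 tY=0.3313  stride 1/|dx|=3.8637 1/|dy|=1.0353
    cross y-line → (5,6), t=0.3313
    cross y-line → (5,5), t=1.3666
    cross x-line → (4,5), t=2.3955
    cross y-line → (4,4), t=2.4018
    cross y-line → (4,3), t=3.4371
    cross y-line → (4,2), t=4.4724
    cross y-line → (4,1), t=5.5077
    cross x-line → (3,1), t=6.2592 (wall)
  → r_4 = 6.2592

ranges = [0.3934, 1.7393, 1.6771, 6.2592]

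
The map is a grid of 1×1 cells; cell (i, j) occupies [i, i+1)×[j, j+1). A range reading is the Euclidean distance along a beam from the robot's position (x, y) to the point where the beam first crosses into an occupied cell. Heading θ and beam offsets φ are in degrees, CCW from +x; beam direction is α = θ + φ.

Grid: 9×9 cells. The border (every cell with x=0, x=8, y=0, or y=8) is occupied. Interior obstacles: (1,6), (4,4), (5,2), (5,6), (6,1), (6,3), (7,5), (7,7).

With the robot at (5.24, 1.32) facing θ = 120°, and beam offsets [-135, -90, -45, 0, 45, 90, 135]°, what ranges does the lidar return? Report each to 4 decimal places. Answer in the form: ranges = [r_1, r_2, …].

beam 1: φ=-135°, α=345°
  d=(0.9659,-0.2588)  start (5,1)  tX=0.7868 tY=1.2364  stride 1/|dx|=1.0353 1/|dy|=3.8637
    cross x-line → (6,1), t=0.7868 (wall)
  → r_1 = 0.7868
beam 2: φ=-90°, α=30°
  d=(0.8660,0.5000)  start (5,1)  tX=0.8776 tY=1.3600  stride 1/|dx|=1.1547 1/|dy|=2.0000
    cross x-line → (6,1), t=0.8776 (wall)
  → r_2 = 0.8776
beam 3: φ=-45°, α=75°
  d=(0.2588,0.9659)  start (5,1)  tX=2.9364 tY=0.7040  stride 1/|dx|=3.8637 1/|dy|=1.0353
    cross y-line → (5,2), t=0.7040 (wall)
  → r_3 = 0.7040
beam 4: φ=0°, α=120°
  d=(-0.5000,0.8660)  start (5,1)  tX=0.4800 tY=0.7852  stride 1/|dx|=2.0000 1/|dy|=1.1547
    cross x-line → (4,1), t=0.4800
    cross y-line → (4,2), t=0.7852
    cross y-line → (4,3), t=1.9399
    cross x-line → (3,3), t=2.4800
    cross y-line → (3,4), t=3.0946
    cross y-line → (3,5), t=4.2493
    cross x-line → (2,5), t=4.4800
    cross y-line → (2,6), t=5.4040
    cross x-line → (1,6), t=6.4800 (wall)
  → r_4 = 6.4800
beam 5: φ=45°, α=165°
  d=(-0.9659,0.2588)  start (5,1)  tX=0.2485 tY=2.6273  stride 1/|dx|=1.0353 1/|dy|=3.8637
    cross x-line → (4,1), t=0.2485
    cross x-line → (3,1), t=1.2837
    cross x-line → (2,1), t=2.3190
    cross y-line → (2,2), t=2.6273
    cross x-line → (1,2), t=3.3543
    cross x-line → (0,2), t=4.3896 (wall)
  → r_5 = 4.3896
beam 6: φ=90°, α=210°
  d=(-0.8660,-0.5000)  start (5,1)  tX=0.2771 tY=0.6400  stride 1/|dx|=1.1547 1/|dy|=2.0000
    cross x-line → (4,1), t=0.2771
    cross y-line → (4,0), t=0.6400 (wall)
  → r_6 = 0.6400
beam 7: φ=135°, α=255°
  d=(-0.2588,-0.9659)  start (5,1)  tX=0.9273 tY=0.3313  stride 1/|dx|=3.8637 1/|dy|=1.0353
    cross y-line → (5,0), t=0.3313 (wall)
  → r_7 = 0.3313

ranges = [0.7868, 0.8776, 0.7040, 6.4800, 4.3896, 0.6400, 0.3313]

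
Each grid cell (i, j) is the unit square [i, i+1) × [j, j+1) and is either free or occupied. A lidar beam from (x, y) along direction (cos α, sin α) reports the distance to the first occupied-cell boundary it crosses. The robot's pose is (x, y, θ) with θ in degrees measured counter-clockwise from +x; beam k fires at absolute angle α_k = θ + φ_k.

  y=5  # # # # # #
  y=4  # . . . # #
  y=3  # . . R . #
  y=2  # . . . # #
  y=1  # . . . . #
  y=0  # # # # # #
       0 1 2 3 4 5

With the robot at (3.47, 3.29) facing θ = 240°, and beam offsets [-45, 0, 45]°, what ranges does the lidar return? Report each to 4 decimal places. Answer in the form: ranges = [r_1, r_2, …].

beam 1: φ=-45°, α=195°
  dir = (cos 195°, sin 195°) = (-0.9659, -0.2588); from cell (3,3)
  next x-line at t=0.4866, next y-line at t=1.1205; Δt_x=1.0353, Δt_y=3.8637
    x: enter (2,3) at t=0.4866
    y: enter (2,2) at t=1.1205
    x: enter (1,2) at t=1.5219
    x: enter (0,2) at t=2.5571 ← occupied
  → r_1 = 2.5571
beam 2: φ=0°, α=240°
  dir = (cos 240°, sin 240°) = (-0.5000, -0.8660); from cell (3,3)
  next x-line at t=0.9400, next y-line at t=0.3349; Δt_x=2.0000, Δt_y=1.1547
    y: enter (3,2) at t=0.3349
    x: enter (2,2) at t=0.9400
    y: enter (2,1) at t=1.4896
    y: enter (2,0) at t=2.6443 ← occupied
  → r_2 = 2.6443
beam 3: φ=45°, α=285°
  dir = (cos 285°, sin 285°) = (0.2588, -0.9659); from cell (3,3)
  next x-line at t=2.0478, next y-line at t=0.3002; Δt_x=3.8637, Δt_y=1.0353
    y: enter (3,2) at t=0.3002
    y: enter (3,1) at t=1.3355
    x: enter (4,1) at t=2.0478
    y: enter (4,0) at t=2.3708 ← occupied
  → r_3 = 2.3708

ranges = [2.5571, 2.6443, 2.3708]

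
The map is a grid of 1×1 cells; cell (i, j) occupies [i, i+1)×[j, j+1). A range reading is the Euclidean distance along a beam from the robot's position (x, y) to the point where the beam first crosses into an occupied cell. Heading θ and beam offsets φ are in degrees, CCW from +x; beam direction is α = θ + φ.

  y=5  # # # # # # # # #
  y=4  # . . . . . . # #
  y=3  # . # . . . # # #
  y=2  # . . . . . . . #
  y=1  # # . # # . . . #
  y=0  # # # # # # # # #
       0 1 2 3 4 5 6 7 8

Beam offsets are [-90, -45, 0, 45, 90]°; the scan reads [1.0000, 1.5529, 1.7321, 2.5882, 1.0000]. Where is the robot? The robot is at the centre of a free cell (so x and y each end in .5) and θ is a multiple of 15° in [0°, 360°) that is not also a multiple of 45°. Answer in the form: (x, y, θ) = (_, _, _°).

(x, y, θ) = (5.5, 2.5, 300°)

Candidates: 21 free-cell centres × 16 headings = 336 poses. Raycast each; keep the one whose scan matches to 4 dp.
  (6.5, 1.5, 240°): beam 1 = 4.0415 ≠ 1.0000 ✗
  (5.5, 4.5, 330°): beam 1 = 2.8868 ≠ 1.0000 ✗
  (7.5, 1.5, 330°): beam 1 = 0.5774 ≠ 1.0000 ✗
  (1.5, 3.5, 30°): beam 1 = 2.8868 ≠ 1.0000 ✗
  …
  (5.5, 2.5, 300°): r_1=1.0000, r_2=1.5529, r_3=1.7321, r_4=2.5882, r_5=1.0000 — all match ✓
Unique over the lattice → pose = (5.5, 2.5, 300°).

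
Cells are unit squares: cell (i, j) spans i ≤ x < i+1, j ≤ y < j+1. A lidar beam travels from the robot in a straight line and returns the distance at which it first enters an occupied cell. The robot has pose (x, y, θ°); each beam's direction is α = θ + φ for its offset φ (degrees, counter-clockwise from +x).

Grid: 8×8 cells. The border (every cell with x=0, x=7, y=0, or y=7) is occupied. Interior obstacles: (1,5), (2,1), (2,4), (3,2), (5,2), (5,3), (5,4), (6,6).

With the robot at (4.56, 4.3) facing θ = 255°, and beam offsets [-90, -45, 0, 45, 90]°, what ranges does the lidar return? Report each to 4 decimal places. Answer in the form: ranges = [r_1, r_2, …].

ranges = [1.6150, 4.1107, 2.1637, 0.8800, 0.4555]

beam 1: φ=-90°, α=165°
  cosα=-0.9659 sinα=0.2588 | (4,4) | tMaxX 0.5798 tMaxY 2.7046 | tΔX 1.0353 tΔY 3.8637
    t=0.5798 [x] (3,4)
    t=1.6150 [x] (2,4) — stop
  → r_1 = 1.6150
beam 2: φ=-45°, α=210°
  cosα=-0.8660 sinα=-0.5000 | (4,4) | tMaxX 0.6466 tMaxY 0.6000 | tΔX 1.1547 tΔY 2.0000
    t=0.6000 [y] (4,3)
    t=0.6466 [x] (3,3)
    t=1.8013 [x] (2,3)
    t=2.6000 [y] (2,2)
    t=2.9560 [x] (1,2)
    t=4.1107 [x] (0,2) — stop
  → r_2 = 4.1107
beam 3: φ=0°, α=255°
  cosα=-0.2588 sinα=-0.9659 | (4,4) | tMaxX 2.1637 tMaxY 0.3106 | tΔX 3.8637 tΔY 1.0353
    t=0.3106 [y] (4,3)
    t=1.3459 [y] (4,2)
    t=2.1637 [x] (3,2) — stop
  → r_3 = 2.1637
beam 4: φ=45°, α=300°
  cosα=0.5000 sinα=-0.8660 | (4,4) | tMaxX 0.8800 tMaxY 0.3464 | tΔX 2.0000 tΔY 1.1547
    t=0.3464 [y] (4,3)
    t=0.8800 [x] (5,3) — stop
  → r_4 = 0.8800
beam 5: φ=90°, α=345°
  cosα=0.9659 sinα=-0.2588 | (4,4) | tMaxX 0.4555 tMaxY 1.1591 | tΔX 1.0353 tΔY 3.8637
    t=0.4555 [x] (5,4) — stop
  → r_5 = 0.4555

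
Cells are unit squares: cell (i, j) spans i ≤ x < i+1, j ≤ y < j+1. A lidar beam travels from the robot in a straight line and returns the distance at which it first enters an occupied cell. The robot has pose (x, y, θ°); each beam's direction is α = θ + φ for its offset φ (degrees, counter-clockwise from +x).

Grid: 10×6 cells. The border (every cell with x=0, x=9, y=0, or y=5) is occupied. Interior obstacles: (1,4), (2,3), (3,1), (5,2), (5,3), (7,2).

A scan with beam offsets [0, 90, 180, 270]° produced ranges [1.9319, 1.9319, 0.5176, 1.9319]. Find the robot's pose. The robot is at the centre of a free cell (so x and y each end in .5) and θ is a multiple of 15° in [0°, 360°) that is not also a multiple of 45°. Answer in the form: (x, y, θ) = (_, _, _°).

Candidates: 26 free-cell centres × 16 headings = 416 poses. Raycast each; keep the one whose scan matches to 4 dp.
  (1.5, 2.5, 330°): beam 1 = 1.7321 ≠ 1.9319 ✗
  (8.5, 2.5, 75°): beam 2 = 0.5176 ≠ 1.9319 ✗
  (6.5, 4.5, 285°): beam 4 = 3.6235 ≠ 1.9319 ✗
  (2.5, 1.5, 210°): beam 1 = 1.0000 ≠ 1.9319 ✗
  …
  (4.5, 4.5, 285°): r_1=1.9319, r_2=1.9319, r_3=0.5176, r_4=1.9319 — all match ✓
No second candidate reproduces the full scan.

(x, y, θ) = (4.5, 4.5, 285°)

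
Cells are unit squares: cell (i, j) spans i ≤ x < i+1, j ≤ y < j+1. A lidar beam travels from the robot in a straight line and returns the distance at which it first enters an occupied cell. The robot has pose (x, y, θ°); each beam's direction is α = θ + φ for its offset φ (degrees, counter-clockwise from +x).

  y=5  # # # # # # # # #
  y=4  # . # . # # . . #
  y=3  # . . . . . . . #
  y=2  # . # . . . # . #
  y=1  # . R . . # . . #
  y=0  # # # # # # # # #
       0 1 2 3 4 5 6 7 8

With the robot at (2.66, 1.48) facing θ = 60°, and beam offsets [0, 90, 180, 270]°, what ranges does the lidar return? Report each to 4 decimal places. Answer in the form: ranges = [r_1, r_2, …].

ranges = [0.6004, 1.9168, 0.5543, 0.9600]

beam 1: φ=0°, α=60°
  cosα=0.5000 sinα=0.8660 | (2,1) | tMaxX 0.6800 tMaxY 0.6004 | tΔX 2.0000 tΔY 1.1547
    t=0.6004 [y] (2,2) — stop
  → r_1 = 0.6004
beam 2: φ=90°, α=150°
  cosα=-0.8660 sinα=0.5000 | (2,1) | tMaxX 0.7621 tMaxY 1.0400 | tΔX 1.1547 tΔY 2.0000
    t=0.7621 [x] (1,1)
    t=1.0400 [y] (1,2)
    t=1.9168 [x] (0,2) — stop
  → r_2 = 1.9168
beam 3: φ=180°, α=240°
  cosα=-0.5000 sinα=-0.8660 | (2,1) | tMaxX 1.3200 tMaxY 0.5543 | tΔX 2.0000 tΔY 1.1547
    t=0.5543 [y] (2,0) — stop
  → r_3 = 0.5543
beam 4: φ=270°, α=330°
  cosα=0.8660 sinα=-0.5000 | (2,1) | tMaxX 0.3926 tMaxY 0.9600 | tΔX 1.1547 tΔY 2.0000
    t=0.3926 [x] (3,1)
    t=0.9600 [y] (3,0) — stop
  → r_4 = 0.9600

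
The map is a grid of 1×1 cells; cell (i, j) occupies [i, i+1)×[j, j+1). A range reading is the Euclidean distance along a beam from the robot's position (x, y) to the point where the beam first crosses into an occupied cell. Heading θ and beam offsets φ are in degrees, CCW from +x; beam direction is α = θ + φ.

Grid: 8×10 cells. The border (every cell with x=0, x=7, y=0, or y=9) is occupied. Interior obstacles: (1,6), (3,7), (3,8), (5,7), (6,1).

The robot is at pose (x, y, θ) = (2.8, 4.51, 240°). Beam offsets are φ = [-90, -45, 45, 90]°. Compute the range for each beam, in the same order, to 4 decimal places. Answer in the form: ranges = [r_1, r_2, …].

ranges = [2.0785, 1.8635, 3.6338, 4.8497]

beam 1: φ=-90°, α=150°
  dir = (cos 150°, sin 150°) = (-0.8660, 0.5000); from cell (2,4)
  next x-line at t=0.9238, next y-line at t=0.9800; Δt_x=1.1547, Δt_y=2.0000
    x: enter (1,4) at t=0.9238
    y: enter (1,5) at t=0.9800
    x: enter (0,5) at t=2.0785 ← occupied
  → r_1 = 2.0785
beam 2: φ=-45°, α=195°
  dir = (cos 195°, sin 195°) = (-0.9659, -0.2588); from cell (2,4)
  next x-line at t=0.8282, next y-line at t=1.9705; Δt_x=1.0353, Δt_y=3.8637
    x: enter (1,4) at t=0.8282
    x: enter (0,4) at t=1.8635 ← occupied
  → r_2 = 1.8635
beam 3: φ=45°, α=285°
  dir = (cos 285°, sin 285°) = (0.2588, -0.9659); from cell (2,4)
  next x-line at t=0.7727, next y-line at t=0.5280; Δt_x=3.8637, Δt_y=1.0353
    y: enter (2,3) at t=0.5280
    x: enter (3,3) at t=0.7727
    y: enter (3,2) at t=1.5633
    y: enter (3,1) at t=2.5985
    y: enter (3,0) at t=3.6338 ← occupied
  → r_3 = 3.6338
beam 4: φ=90°, α=330°
  dir = (cos 330°, sin 330°) = (0.8660, -0.5000); from cell (2,4)
  next x-line at t=0.2309, next y-line at t=1.0200; Δt_x=1.1547, Δt_y=2.0000
    x: enter (3,4) at t=0.2309
    y: enter (3,3) at t=1.0200
    x: enter (4,3) at t=1.3856
    x: enter (5,3) at t=2.5403
    y: enter (5,2) at t=3.0200
    x: enter (6,2) at t=3.6950
    x: enter (7,2) at t=4.8497 ← occupied
  → r_4 = 4.8497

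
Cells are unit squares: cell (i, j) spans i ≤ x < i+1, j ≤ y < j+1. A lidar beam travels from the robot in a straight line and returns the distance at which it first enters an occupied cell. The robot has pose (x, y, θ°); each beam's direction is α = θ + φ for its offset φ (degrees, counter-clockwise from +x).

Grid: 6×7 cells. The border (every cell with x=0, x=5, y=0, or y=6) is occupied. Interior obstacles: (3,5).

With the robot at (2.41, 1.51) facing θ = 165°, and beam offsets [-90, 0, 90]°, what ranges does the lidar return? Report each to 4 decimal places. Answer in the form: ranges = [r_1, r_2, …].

beam 1: φ=-90°, α=75°
  direction (0.2588, 0.9659); cell (2,1); t to first gridline: x 2.2796, y 0.5073 (then +3.8637 / +1.0353)
    (2,2) via y @ 0.5073
    (2,3) via y @ 1.5426
    (3,3) via x @ 2.2796
    (3,4) via y @ 2.5778
    (3,5) via y @ 3.6131  # hit
  → r_1 = 3.6131
beam 2: φ=0°, α=165°
  direction (-0.9659, 0.2588); cell (2,1); t to first gridline: x 0.4245, y 1.8932 (then +1.0353 / +3.8637)
    (1,1) via x @ 0.4245
    (0,1) via x @ 1.4597  # hit
  → r_2 = 1.4597
beam 3: φ=90°, α=255°
  direction (-0.2588, -0.9659); cell (2,1); t to first gridline: x 1.5841, y 0.5280 (then +3.8637 / +1.0353)
    (2,0) via y @ 0.5280  # hit
  → r_3 = 0.5280

ranges = [3.6131, 1.4597, 0.5280]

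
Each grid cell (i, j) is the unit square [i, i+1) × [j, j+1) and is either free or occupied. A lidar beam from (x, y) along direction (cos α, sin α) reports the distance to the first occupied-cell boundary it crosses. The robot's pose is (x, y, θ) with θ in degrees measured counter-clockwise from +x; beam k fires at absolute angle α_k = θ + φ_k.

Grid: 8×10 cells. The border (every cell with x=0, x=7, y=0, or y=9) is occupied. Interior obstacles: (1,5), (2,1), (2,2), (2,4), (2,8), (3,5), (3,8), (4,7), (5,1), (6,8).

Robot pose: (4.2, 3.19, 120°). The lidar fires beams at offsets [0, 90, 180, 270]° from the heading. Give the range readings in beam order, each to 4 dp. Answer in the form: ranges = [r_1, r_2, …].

beam 1: φ=0°, α=120°
  d=(-0.5000,0.8660)  start (4,3)  tX=0.4000 tY=0.9353  stride 1/|dx|=2.0000 1/|dy|=1.1547
    cross x-line → (3,3), t=0.4000
    cross y-line → (3,4), t=0.9353
    cross y-line → (3,5), t=2.0900 (wall)
  → r_1 = 2.0900
beam 2: φ=90°, α=210°
  d=(-0.8660,-0.5000)  start (4,3)  tX=0.2309 tY=0.3800  stride 1/|dx|=1.1547 1/|dy|=2.0000
    cross x-line → (3,3), t=0.2309
    cross y-line → (3,2), t=0.3800
    cross x-line → (2,2), t=1.3856 (wall)
  → r_2 = 1.3856
beam 3: φ=180°, α=300°
  d=(0.5000,-0.8660)  start (4,3)  tX=1.6000 tY=0.2194  stride 1/|dx|=2.0000 1/|dy|=1.1547
    cross y-line → (4,2), t=0.2194
    cross y-line → (4,1), t=1.3741
    cross x-line → (5,1), t=1.6000 (wall)
  → r_3 = 1.6000
beam 4: φ=270°, α=30°
  d=(0.8660,0.5000)  start (4,3)  tX=0.9238 tY=1.6200  stride 1/|dx|=1.1547 1/|dy|=2.0000
    cross x-line → (5,3), t=0.9238
    cross y-line → (5,4), t=1.6200
    cross x-line → (6,4), t=2.0785
    cross x-line → (7,4), t=3.2332 (wall)
  → r_4 = 3.2332

ranges = [2.0900, 1.3856, 1.6000, 3.2332]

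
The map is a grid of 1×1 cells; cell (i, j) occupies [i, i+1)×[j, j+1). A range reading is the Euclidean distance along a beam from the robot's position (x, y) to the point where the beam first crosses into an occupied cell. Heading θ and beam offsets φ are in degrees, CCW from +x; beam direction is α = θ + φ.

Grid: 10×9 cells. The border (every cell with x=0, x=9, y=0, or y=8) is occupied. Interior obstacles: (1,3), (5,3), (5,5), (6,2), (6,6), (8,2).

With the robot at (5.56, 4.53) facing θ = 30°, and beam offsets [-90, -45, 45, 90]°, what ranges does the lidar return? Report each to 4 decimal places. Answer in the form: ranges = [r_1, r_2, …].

beam 1: φ=-90°, α=300°
  cosα=0.5000 sinα=-0.8660 | (5,4) | tMaxX 0.8800 tMaxY 0.6120 | tΔX 2.0000 tΔY 1.1547
    t=0.6120 [y] (5,3) — stop
  → r_1 = 0.6120
beam 2: φ=-45°, α=345°
  cosα=0.9659 sinα=-0.2588 | (5,4) | tMaxX 0.4555 tMaxY 2.0478 | tΔX 1.0353 tΔY 3.8637
    t=0.4555 [x] (6,4)
    t=1.4908 [x] (7,4)
    t=2.0478 [y] (7,3)
    t=2.5261 [x] (8,3)
    t=3.5614 [x] (9,3) — stop
  → r_2 = 3.5614
beam 3: φ=45°, α=75°
  cosα=0.2588 sinα=0.9659 | (5,4) | tMaxX 1.7000 tMaxY 0.4866 | tΔX 3.8637 tΔY 1.0353
    t=0.4866 [y] (5,5) — stop
  → r_3 = 0.4866
beam 4: φ=90°, α=120°
  cosα=-0.5000 sinα=0.8660 | (5,4) | tMaxX 1.1200 tMaxY 0.5427 | tΔX 2.0000 tΔY 1.1547
    t=0.5427 [y] (5,5) — stop
  → r_4 = 0.5427

ranges = [0.6120, 3.5614, 0.4866, 0.5427]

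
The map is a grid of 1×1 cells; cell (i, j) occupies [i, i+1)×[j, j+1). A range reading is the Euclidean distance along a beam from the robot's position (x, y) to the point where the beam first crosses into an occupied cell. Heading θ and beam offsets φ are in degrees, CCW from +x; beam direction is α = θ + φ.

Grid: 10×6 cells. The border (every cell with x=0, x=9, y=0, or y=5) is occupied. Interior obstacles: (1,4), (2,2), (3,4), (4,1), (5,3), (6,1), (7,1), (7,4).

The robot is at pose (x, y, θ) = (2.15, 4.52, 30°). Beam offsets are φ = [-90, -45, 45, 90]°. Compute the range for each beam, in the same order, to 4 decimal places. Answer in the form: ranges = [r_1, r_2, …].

ranges = [3.7000, 0.8800, 0.4969, 0.3000]

beam 1: φ=-90°, α=300°
  d=(0.5000,-0.8660)  start (2,4)  tX=1.7000 tY=0.6004  stride 1/|dx|=2.0000 1/|dy|=1.1547
    cross y-line → (2,3), t=0.6004
    cross x-line → (3,3), t=1.7000
    cross y-line → (3,2), t=1.7551
    cross y-line → (3,1), t=2.9098
    cross x-line → (4,1), t=3.7000 (wall)
  → r_1 = 3.7000
beam 2: φ=-45°, α=345°
  d=(0.9659,-0.2588)  start (2,4)  tX=0.8800 tY=2.0091  stride 1/|dx|=1.0353 1/|dy|=3.8637
    cross x-line → (3,4), t=0.8800 (wall)
  → r_2 = 0.8800
beam 3: φ=45°, α=75°
  d=(0.2588,0.9659)  start (2,4)  tX=3.2841 tY=0.4969  stride 1/|dx|=3.8637 1/|dy|=1.0353
    cross y-line → (2,5), t=0.4969 (wall)
  → r_3 = 0.4969
beam 4: φ=90°, α=120°
  d=(-0.5000,0.8660)  start (2,4)  tX=0.3000 tY=0.5543  stride 1/|dx|=2.0000 1/|dy|=1.1547
    cross x-line → (1,4), t=0.3000 (wall)
  → r_4 = 0.3000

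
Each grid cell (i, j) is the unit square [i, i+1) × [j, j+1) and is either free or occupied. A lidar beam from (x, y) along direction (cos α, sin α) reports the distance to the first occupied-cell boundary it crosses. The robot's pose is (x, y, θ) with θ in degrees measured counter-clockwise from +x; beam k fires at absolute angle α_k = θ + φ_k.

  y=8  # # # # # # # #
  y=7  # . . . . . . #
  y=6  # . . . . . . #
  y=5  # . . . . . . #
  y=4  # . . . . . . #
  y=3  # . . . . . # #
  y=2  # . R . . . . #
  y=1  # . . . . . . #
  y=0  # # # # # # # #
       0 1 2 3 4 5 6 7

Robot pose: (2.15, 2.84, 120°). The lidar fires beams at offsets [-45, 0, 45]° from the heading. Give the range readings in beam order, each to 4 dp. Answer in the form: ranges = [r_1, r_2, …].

ranges = [5.3420, 2.3000, 1.1906]

beam 1: φ=-45°, α=75°
  dir = (cos 75°, sin 75°) = (0.2588, 0.9659); from cell (2,2)
  next x-line at t=3.2841, next y-line at t=0.1656; Δt_x=3.8637, Δt_y=1.0353
    y: enter (2,3) at t=0.1656
    y: enter (2,4) at t=1.2009
    y: enter (2,5) at t=2.2362
    y: enter (2,6) at t=3.2715
    x: enter (3,6) at t=3.2841
    y: enter (3,7) at t=4.3067
    y: enter (3,8) at t=5.3420 ← occupied
  → r_1 = 5.3420
beam 2: φ=0°, α=120°
  dir = (cos 120°, sin 120°) = (-0.5000, 0.8660); from cell (2,2)
  next x-line at t=0.3000, next y-line at t=0.1848; Δt_x=2.0000, Δt_y=1.1547
    y: enter (2,3) at t=0.1848
    x: enter (1,3) at t=0.3000
    y: enter (1,4) at t=1.3395
    x: enter (0,4) at t=2.3000 ← occupied
  → r_2 = 2.3000
beam 3: φ=45°, α=165°
  dir = (cos 165°, sin 165°) = (-0.9659, 0.2588); from cell (2,2)
  next x-line at t=0.1553, next y-line at t=0.6182; Δt_x=1.0353, Δt_y=3.8637
    x: enter (1,2) at t=0.1553
    y: enter (1,3) at t=0.6182
    x: enter (0,3) at t=1.1906 ← occupied
  → r_3 = 1.1906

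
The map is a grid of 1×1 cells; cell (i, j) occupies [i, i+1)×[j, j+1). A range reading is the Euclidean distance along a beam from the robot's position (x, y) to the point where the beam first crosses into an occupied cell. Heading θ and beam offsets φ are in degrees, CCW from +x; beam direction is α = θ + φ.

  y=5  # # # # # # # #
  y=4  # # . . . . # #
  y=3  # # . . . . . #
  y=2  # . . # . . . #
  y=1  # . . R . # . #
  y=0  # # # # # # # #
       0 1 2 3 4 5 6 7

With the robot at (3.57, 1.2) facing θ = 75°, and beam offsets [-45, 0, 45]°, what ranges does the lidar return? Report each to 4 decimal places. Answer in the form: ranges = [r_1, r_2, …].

ranges = [3.9606, 0.8282, 0.9238]

beam 1: φ=-45°, α=30°
  dir = (cos 30°, sin 30°) = (0.8660, 0.5000); from cell (3,1)
  next x-line at t=0.4965, next y-line at t=1.6000; Δt_x=1.1547, Δt_y=2.0000
    x: enter (4,1) at t=0.4965
    y: enter (4,2) at t=1.6000
    x: enter (5,2) at t=1.6512
    x: enter (6,2) at t=2.8059
    y: enter (6,3) at t=3.6000
    x: enter (7,3) at t=3.9606 ← occupied
  → r_1 = 3.9606
beam 2: φ=0°, α=75°
  dir = (cos 75°, sin 75°) = (0.2588, 0.9659); from cell (3,1)
  next x-line at t=1.6614, next y-line at t=0.8282; Δt_x=3.8637, Δt_y=1.0353
    y: enter (3,2) at t=0.8282 ← occupied
  → r_2 = 0.8282
beam 3: φ=45°, α=120°
  dir = (cos 120°, sin 120°) = (-0.5000, 0.8660); from cell (3,1)
  next x-line at t=1.1400, next y-line at t=0.9238; Δt_x=2.0000, Δt_y=1.1547
    y: enter (3,2) at t=0.9238 ← occupied
  → r_3 = 0.9238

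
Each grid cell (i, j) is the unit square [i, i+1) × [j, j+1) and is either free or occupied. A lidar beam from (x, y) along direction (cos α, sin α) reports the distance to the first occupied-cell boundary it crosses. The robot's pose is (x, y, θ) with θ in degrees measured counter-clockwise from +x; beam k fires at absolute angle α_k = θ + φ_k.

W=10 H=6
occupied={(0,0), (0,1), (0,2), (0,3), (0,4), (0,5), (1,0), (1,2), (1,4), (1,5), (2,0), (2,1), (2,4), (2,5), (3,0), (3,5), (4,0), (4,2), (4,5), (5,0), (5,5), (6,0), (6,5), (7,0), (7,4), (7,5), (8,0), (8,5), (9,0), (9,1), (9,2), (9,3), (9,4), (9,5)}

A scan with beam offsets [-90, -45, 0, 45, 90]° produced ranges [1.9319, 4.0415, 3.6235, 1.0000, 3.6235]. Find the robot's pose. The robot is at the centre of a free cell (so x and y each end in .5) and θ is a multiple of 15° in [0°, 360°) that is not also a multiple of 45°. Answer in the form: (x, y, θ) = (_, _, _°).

(x, y, θ) = (5.5, 1.5, 75°)

Candidates: 26 free-cell centres × 16 headings = 416 poses. Raycast each; keep the one whose scan matches to 4 dp.
  (3.5, 2.5, 300°): beam 1 = 1.0000 ≠ 1.9319 ✗
  (7.5, 3.5, 165°): beam 1 = 0.5176 ≠ 1.9319 ✗
  (1.5, 3.5, 330°): beam 1 = 0.5774 ≠ 1.9319 ✗
  (8.5, 4.5, 60°): beam 1 = 0.5774 ≠ 1.9319 ✗
  …
  (5.5, 1.5, 75°): r_1=1.9319, r_2=4.0415, r_3=3.6235, r_4=1.0000, r_5=3.6235 — all match ✓
Only this pose fits every beam.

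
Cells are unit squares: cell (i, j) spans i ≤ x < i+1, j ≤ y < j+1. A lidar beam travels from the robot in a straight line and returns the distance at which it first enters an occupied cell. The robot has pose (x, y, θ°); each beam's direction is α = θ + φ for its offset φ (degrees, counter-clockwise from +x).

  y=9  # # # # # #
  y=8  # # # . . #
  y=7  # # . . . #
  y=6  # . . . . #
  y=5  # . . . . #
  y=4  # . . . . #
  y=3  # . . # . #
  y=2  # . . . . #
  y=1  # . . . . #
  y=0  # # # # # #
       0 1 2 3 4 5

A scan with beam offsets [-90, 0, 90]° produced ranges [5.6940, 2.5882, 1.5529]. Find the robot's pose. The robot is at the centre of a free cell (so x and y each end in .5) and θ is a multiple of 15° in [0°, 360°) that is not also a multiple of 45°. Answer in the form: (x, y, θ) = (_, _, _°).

(x, y, θ) = (2.5, 6.5, 345°)

Enumerate (i+0.5, j+0.5, θ) over the 28 free cells and 16 admissible headings. For each, cast all 3 beams and compare to the given ranges.
  (1.5, 6.5, 330°): beam 1 = 1.0000 ≠ 5.6940 ✗
  (3.5, 8.5, 75°): beam 1 = 1.5529 ≠ 5.6940 ✗
  (4.5, 8.5, 255°): beam 1 = 1.5529 ≠ 5.6940 ✗
  (4.5, 1.5, 195°): beam 1 = 1.9319 ≠ 5.6940 ✗
  …
  (2.5, 6.5, 345°): r_1=5.6940, r_2=2.5882, r_3=1.5529 — all match ✓
Only this pose fits every beam.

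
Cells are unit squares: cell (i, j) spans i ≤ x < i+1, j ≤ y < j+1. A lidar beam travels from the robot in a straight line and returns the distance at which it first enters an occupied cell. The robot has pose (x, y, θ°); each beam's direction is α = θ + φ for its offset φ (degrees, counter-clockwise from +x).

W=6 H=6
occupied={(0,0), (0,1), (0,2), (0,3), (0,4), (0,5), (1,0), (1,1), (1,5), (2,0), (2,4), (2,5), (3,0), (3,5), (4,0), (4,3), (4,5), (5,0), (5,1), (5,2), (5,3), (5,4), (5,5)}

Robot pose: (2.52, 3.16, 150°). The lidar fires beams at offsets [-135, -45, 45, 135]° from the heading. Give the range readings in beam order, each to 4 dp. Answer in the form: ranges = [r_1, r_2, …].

beam 1: φ=-135°, α=15°
  d=(0.9659,0.2588)  start (2,3)  tX=0.4969 tY=3.2455  stride 1/|dx|=1.0353 1/|dy|=3.8637
    cross x-line → (3,3), t=0.4969
    cross x-line → (4,3), t=1.5322 (wall)
  → r_1 = 1.5322
beam 2: φ=-45°, α=105°
  d=(-0.2588,0.9659)  start (2,3)  tX=2.0091 tY=0.8696  stride 1/|dx|=3.8637 1/|dy|=1.0353
    cross y-line → (2,4), t=0.8696 (wall)
  → r_2 = 0.8696
beam 3: φ=45°, α=195°
  d=(-0.9659,-0.2588)  start (2,3)  tX=0.5383 tY=0.6182  stride 1/|dx|=1.0353 1/|dy|=3.8637
    cross x-line → (1,3), t=0.5383
    cross y-line → (1,2), t=0.6182
    cross x-line → (0,2), t=1.5736 (wall)
  → r_3 = 1.5736
beam 4: φ=135°, α=285°
  d=(0.2588,-0.9659)  start (2,3)  tX=1.8546 tY=0.1656  stride 1/|dx|=3.8637 1/|dy|=1.0353
    cross y-line → (2,2), t=0.1656
    cross y-line → (2,1), t=1.2009
    cross x-line → (3,1), t=1.8546
    cross y-line → (3,0), t=2.2362 (wall)
  → r_4 = 2.2362

ranges = [1.5322, 0.8696, 1.5736, 2.2362]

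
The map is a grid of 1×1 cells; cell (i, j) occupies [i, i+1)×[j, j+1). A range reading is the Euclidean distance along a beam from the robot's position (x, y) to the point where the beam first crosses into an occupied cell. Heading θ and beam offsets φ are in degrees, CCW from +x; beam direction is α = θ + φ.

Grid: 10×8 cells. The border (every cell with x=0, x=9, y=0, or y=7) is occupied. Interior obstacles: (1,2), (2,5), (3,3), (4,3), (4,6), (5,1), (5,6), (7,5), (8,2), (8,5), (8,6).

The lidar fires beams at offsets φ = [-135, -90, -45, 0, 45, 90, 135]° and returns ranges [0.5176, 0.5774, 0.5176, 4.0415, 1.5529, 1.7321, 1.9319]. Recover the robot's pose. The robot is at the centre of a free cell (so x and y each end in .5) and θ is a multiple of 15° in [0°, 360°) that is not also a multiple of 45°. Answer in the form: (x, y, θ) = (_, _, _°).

Candidates: 37 free-cell centres × 16 headings = 592 poses. Raycast each; keep the one whose scan matches to 4 dp.
  (3.5, 1.5, 75°): beam 1 = 0.5774 ≠ 0.5176 ✗
  (2.5, 2.5, 345°): beam 1 = 0.5774 ≠ 0.5176 ✗
  (7.5, 1.5, 15°): beam 1 = 0.5774 ≠ 0.5176 ✗
  (7.5, 4.5, 345°): beam 1 = 2.8868 ≠ 0.5176 ✗
  …
  (1.5, 3.5, 330°): r_1=0.5176, r_2=0.5774, r_3=0.5176, r_4=4.0415, r_5=1.5529, r_6=1.7321, r_7=1.9319 — all match ✓
No second candidate reproduces the full scan.

(x, y, θ) = (1.5, 3.5, 330°)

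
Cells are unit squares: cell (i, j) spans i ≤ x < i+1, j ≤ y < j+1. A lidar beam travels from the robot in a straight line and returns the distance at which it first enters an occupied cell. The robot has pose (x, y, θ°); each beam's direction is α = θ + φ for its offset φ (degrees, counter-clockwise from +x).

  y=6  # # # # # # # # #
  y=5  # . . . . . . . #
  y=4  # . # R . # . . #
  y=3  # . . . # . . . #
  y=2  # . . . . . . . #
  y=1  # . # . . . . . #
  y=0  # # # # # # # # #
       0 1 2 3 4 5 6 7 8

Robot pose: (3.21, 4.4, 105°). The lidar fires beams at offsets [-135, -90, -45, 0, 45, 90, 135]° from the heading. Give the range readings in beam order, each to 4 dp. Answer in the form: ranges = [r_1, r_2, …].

ranges = [0.9122, 1.8531, 1.8475, 1.6564, 0.2425, 0.2174, 0.4200]

beam 1: φ=-135°, α=330°
  d=(0.8660,-0.5000)  start (3,4)  tX=0.9122 tY=0.8000  stride 1/|dx|=1.1547 1/|dy|=2.0000
    cross y-line → (3,3), t=0.8000
    cross x-line → (4,3), t=0.9122 (wall)
  → r_1 = 0.9122
beam 2: φ=-90°, α=15°
  d=(0.9659,0.2588)  start (3,4)  tX=0.8179 tY=2.3182  stride 1/|dx|=1.0353 1/|dy|=3.8637
    cross x-line → (4,4), t=0.8179
    cross x-line → (5,4), t=1.8531 (wall)
  → r_2 = 1.8531
beam 3: φ=-45°, α=60°
  d=(0.5000,0.8660)  start (3,4)  tX=1.5800 tY=0.6928  stride 1/|dx|=2.0000 1/|dy|=1.1547
    cross y-line → (3,5), t=0.6928
    cross x-line → (4,5), t=1.5800
    cross y-line → (4,6), t=1.8475 (wall)
  → r_3 = 1.8475
beam 4: φ=0°, α=105°
  d=(-0.2588,0.9659)  start (3,4)  tX=0.8114 tY=0.6212  stride 1/|dx|=3.8637 1/|dy|=1.0353
    cross y-line → (3,5), t=0.6212
    cross x-line → (2,5), t=0.8114
    cross y-line → (2,6), t=1.6564 (wall)
  → r_4 = 1.6564
beam 5: φ=45°, α=150°
  d=(-0.8660,0.5000)  start (3,4)  tX=0.2425 tY=1.2000  stride 1/|dx|=1.1547 1/|dy|=2.0000
    cross x-line → (2,4), t=0.2425 (wall)
  → r_5 = 0.2425
beam 6: φ=90°, α=195°
  d=(-0.9659,-0.2588)  start (3,4)  tX=0.2174 tY=1.5455  stride 1/|dx|=1.0353 1/|dy|=3.8637
    cross x-line → (2,4), t=0.2174 (wall)
  → r_6 = 0.2174
beam 7: φ=135°, α=240°
  d=(-0.5000,-0.8660)  start (3,4)  tX=0.4200 tY=0.4619  stride 1/|dx|=2.0000 1/|dy|=1.1547
    cross x-line → (2,4), t=0.4200 (wall)
  → r_7 = 0.4200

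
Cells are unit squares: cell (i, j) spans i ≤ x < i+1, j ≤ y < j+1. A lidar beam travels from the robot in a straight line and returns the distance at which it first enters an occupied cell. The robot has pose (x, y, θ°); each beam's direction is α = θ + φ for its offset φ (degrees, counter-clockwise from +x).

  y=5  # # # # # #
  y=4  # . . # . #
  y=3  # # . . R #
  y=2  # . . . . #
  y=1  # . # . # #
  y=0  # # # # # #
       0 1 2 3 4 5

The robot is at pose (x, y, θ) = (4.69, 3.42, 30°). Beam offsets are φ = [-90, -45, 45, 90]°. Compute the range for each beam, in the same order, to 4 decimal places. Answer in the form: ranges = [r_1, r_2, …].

beam 1: φ=-90°, α=300°
  cosα=0.5000 sinα=-0.8660 | (4,3) | tMaxX 0.6200 tMaxY 0.4850 | tΔX 2.0000 tΔY 1.1547
    t=0.4850 [y] (4,2)
    t=0.6200 [x] (5,2) — stop
  → r_1 = 0.6200
beam 2: φ=-45°, α=345°
  cosα=0.9659 sinα=-0.2588 | (4,3) | tMaxX 0.3209 tMaxY 1.6228 | tΔX 1.0353 tΔY 3.8637
    t=0.3209 [x] (5,3) — stop
  → r_2 = 0.3209
beam 3: φ=45°, α=75°
  cosα=0.2588 sinα=0.9659 | (4,3) | tMaxX 1.1977 tMaxY 0.6005 | tΔX 3.8637 tΔY 1.0353
    t=0.6005 [y] (4,4)
    t=1.1977 [x] (5,4) — stop
  → r_3 = 1.1977
beam 4: φ=90°, α=120°
  cosα=-0.5000 sinα=0.8660 | (4,3) | tMaxX 1.3800 tMaxY 0.6697 | tΔX 2.0000 tΔY 1.1547
    t=0.6697 [y] (4,4)
    t=1.3800 [x] (3,4) — stop
  → r_4 = 1.3800

ranges = [0.6200, 0.3209, 1.1977, 1.3800]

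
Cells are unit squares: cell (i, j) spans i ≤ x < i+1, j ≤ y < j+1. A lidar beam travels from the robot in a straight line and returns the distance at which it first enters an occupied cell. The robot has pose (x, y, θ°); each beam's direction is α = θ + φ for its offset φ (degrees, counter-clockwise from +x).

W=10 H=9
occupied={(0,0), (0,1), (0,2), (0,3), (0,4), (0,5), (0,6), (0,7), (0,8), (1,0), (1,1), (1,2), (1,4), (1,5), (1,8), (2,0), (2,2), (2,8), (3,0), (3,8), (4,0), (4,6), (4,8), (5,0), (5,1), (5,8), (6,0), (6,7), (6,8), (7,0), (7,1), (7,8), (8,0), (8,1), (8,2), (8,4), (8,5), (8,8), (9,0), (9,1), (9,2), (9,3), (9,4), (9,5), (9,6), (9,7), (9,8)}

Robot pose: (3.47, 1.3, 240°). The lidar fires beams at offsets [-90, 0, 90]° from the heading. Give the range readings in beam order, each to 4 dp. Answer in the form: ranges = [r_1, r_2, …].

ranges = [1.4000, 0.3464, 0.6000]

beam 1: φ=-90°, α=150°
  direction (-0.8660, 0.5000); cell (3,1); t to first gridline: x 0.5427, y 1.4000 (then +1.1547 / +2.0000)
    (2,1) via x @ 0.5427
    (2,2) via y @ 1.4000  # hit
  → r_1 = 1.4000
beam 2: φ=0°, α=240°
  direction (-0.5000, -0.8660); cell (3,1); t to first gridline: x 0.9400, y 0.3464 (then +2.0000 / +1.1547)
    (3,0) via y @ 0.3464  # hit
  → r_2 = 0.3464
beam 3: φ=90°, α=330°
  direction (0.8660, -0.5000); cell (3,1); t to first gridline: x 0.6120, y 0.6000 (then +1.1547 / +2.0000)
    (3,0) via y @ 0.6000  # hit
  → r_3 = 0.6000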